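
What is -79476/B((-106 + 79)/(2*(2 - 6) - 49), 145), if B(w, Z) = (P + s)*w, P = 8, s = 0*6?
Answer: -125837/6 ≈ -20973.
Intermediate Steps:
s = 0
B(w, Z) = 8*w (B(w, Z) = (8 + 0)*w = 8*w)
-79476/B((-106 + 79)/(2*(2 - 6) - 49), 145) = -79476*(2*(2 - 6) - 49)/(8*(-106 + 79)) = -79476/(8*(-27/(2*(-4) - 49))) = -79476/(8*(-27/(-8 - 49))) = -79476/(8*(-27/(-57))) = -79476/(8*(-27*(-1/57))) = -79476/(8*(9/19)) = -79476/72/19 = -79476*19/72 = -125837/6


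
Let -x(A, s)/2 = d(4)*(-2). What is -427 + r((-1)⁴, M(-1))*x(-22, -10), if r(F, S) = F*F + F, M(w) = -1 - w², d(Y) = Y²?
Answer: -299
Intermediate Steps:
r(F, S) = F + F² (r(F, S) = F² + F = F + F²)
x(A, s) = 64 (x(A, s) = -2*4²*(-2) = -32*(-2) = -2*(-32) = 64)
-427 + r((-1)⁴, M(-1))*x(-22, -10) = -427 + ((-1)⁴*(1 + (-1)⁴))*64 = -427 + (1*(1 + 1))*64 = -427 + (1*2)*64 = -427 + 2*64 = -427 + 128 = -299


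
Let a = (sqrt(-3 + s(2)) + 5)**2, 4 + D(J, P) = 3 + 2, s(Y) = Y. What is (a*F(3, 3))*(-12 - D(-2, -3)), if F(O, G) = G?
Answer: -936 - 390*I ≈ -936.0 - 390.0*I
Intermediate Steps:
D(J, P) = 1 (D(J, P) = -4 + (3 + 2) = -4 + 5 = 1)
a = (5 + I)**2 (a = (sqrt(-3 + 2) + 5)**2 = (sqrt(-1) + 5)**2 = (I + 5)**2 = (5 + I)**2 ≈ 24.0 + 10.0*I)
(a*F(3, 3))*(-12 - D(-2, -3)) = ((5 + I)**2*3)*(-12 - 1*1) = (3*(5 + I)**2)*(-12 - 1) = (3*(5 + I)**2)*(-13) = -39*(5 + I)**2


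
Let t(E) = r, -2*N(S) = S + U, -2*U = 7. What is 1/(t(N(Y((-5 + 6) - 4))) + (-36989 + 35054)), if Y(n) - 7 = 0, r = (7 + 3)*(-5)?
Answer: -1/1985 ≈ -0.00050378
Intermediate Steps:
r = -50 (r = 10*(-5) = -50)
Y(n) = 7 (Y(n) = 7 + 0 = 7)
U = -7/2 (U = -1/2*7 = -7/2 ≈ -3.5000)
N(S) = 7/4 - S/2 (N(S) = -(S - 7/2)/2 = -(-7/2 + S)/2 = 7/4 - S/2)
t(E) = -50
1/(t(N(Y((-5 + 6) - 4))) + (-36989 + 35054)) = 1/(-50 + (-36989 + 35054)) = 1/(-50 - 1935) = 1/(-1985) = -1/1985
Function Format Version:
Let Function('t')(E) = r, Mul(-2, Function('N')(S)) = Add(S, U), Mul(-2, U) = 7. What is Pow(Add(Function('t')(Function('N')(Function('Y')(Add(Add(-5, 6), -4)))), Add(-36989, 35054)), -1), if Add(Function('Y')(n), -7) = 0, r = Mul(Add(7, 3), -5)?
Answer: Rational(-1, 1985) ≈ -0.00050378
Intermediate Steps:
r = -50 (r = Mul(10, -5) = -50)
Function('Y')(n) = 7 (Function('Y')(n) = Add(7, 0) = 7)
U = Rational(-7, 2) (U = Mul(Rational(-1, 2), 7) = Rational(-7, 2) ≈ -3.5000)
Function('N')(S) = Add(Rational(7, 4), Mul(Rational(-1, 2), S)) (Function('N')(S) = Mul(Rational(-1, 2), Add(S, Rational(-7, 2))) = Mul(Rational(-1, 2), Add(Rational(-7, 2), S)) = Add(Rational(7, 4), Mul(Rational(-1, 2), S)))
Function('t')(E) = -50
Pow(Add(Function('t')(Function('N')(Function('Y')(Add(Add(-5, 6), -4)))), Add(-36989, 35054)), -1) = Pow(Add(-50, Add(-36989, 35054)), -1) = Pow(Add(-50, -1935), -1) = Pow(-1985, -1) = Rational(-1, 1985)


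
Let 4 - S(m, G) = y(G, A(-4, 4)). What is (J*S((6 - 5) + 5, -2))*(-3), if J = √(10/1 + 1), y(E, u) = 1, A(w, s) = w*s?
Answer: -9*√11 ≈ -29.850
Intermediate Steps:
A(w, s) = s*w
S(m, G) = 3 (S(m, G) = 4 - 1*1 = 4 - 1 = 3)
J = √11 (J = √(10*1 + 1) = √(10 + 1) = √11 ≈ 3.3166)
(J*S((6 - 5) + 5, -2))*(-3) = (√11*3)*(-3) = (3*√11)*(-3) = -9*√11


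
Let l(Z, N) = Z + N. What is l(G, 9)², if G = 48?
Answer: 3249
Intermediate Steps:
l(Z, N) = N + Z
l(G, 9)² = (9 + 48)² = 57² = 3249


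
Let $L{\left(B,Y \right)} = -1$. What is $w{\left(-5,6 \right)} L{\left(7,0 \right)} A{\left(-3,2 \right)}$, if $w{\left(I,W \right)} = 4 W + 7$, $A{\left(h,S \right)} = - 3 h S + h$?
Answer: $-465$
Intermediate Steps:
$A{\left(h,S \right)} = h - 3 S h$ ($A{\left(h,S \right)} = - 3 S h + h = h - 3 S h$)
$w{\left(I,W \right)} = 7 + 4 W$
$w{\left(-5,6 \right)} L{\left(7,0 \right)} A{\left(-3,2 \right)} = \left(7 + 4 \cdot 6\right) \left(-1\right) \left(- 3 \left(1 - 6\right)\right) = \left(7 + 24\right) \left(-1\right) \left(- 3 \left(1 - 6\right)\right) = 31 \left(-1\right) \left(\left(-3\right) \left(-5\right)\right) = \left(-31\right) 15 = -465$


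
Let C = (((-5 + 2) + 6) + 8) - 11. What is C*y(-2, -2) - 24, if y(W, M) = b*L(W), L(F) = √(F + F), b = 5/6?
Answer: -24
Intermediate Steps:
b = ⅚ (b = 5*(⅙) = ⅚ ≈ 0.83333)
L(F) = √2*√F (L(F) = √(2*F) = √2*√F)
y(W, M) = 5*√2*√W/6 (y(W, M) = 5*(√2*√W)/6 = 5*√2*√W/6)
C = 0 (C = ((-3 + 6) + 8) - 11 = (3 + 8) - 11 = 11 - 11 = 0)
C*y(-2, -2) - 24 = 0*(5*√2*√(-2)/6) - 24 = 0*(5*√2*(I*√2)/6) - 24 = 0*(5*I/3) - 24 = 0 - 24 = -24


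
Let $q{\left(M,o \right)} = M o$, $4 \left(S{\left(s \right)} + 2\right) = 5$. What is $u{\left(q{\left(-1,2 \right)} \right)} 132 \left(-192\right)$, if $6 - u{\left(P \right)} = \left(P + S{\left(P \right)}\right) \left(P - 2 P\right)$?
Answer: $-291456$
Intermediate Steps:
$S{\left(s \right)} = - \frac{3}{4}$ ($S{\left(s \right)} = -2 + \frac{1}{4} \cdot 5 = -2 + \frac{5}{4} = - \frac{3}{4}$)
$u{\left(P \right)} = 6 + P \left(- \frac{3}{4} + P\right)$ ($u{\left(P \right)} = 6 - \left(P - \frac{3}{4}\right) \left(P - 2 P\right) = 6 - \left(- \frac{3}{4} + P\right) \left(- P\right) = 6 - - P \left(- \frac{3}{4} + P\right) = 6 + P \left(- \frac{3}{4} + P\right)$)
$u{\left(q{\left(-1,2 \right)} \right)} 132 \left(-192\right) = \left(6 + \left(\left(-1\right) 2\right)^{2} - \frac{3 \left(\left(-1\right) 2\right)}{4}\right) 132 \left(-192\right) = \left(6 + \left(-2\right)^{2} - - \frac{3}{2}\right) 132 \left(-192\right) = \left(6 + 4 + \frac{3}{2}\right) 132 \left(-192\right) = \frac{23}{2} \cdot 132 \left(-192\right) = 1518 \left(-192\right) = -291456$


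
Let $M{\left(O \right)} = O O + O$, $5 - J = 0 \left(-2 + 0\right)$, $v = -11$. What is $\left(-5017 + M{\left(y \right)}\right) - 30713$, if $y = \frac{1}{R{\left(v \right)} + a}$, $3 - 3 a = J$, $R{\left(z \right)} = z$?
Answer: $- \frac{43769346}{1225} \approx -35730.0$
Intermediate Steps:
$J = 5$ ($J = 5 - 0 \left(-2 + 0\right) = 5 - 0 \left(-2\right) = 5 - 0 = 5 + 0 = 5$)
$a = - \frac{2}{3}$ ($a = 1 - \frac{5}{3} = - \frac{2}{3} \approx -0.66667$)
$y = - \frac{3}{35}$ ($y = \frac{1}{-11 - \frac{2}{3}} = \frac{1}{- \frac{35}{3}} = - \frac{3}{35} \approx -0.085714$)
$M{\left(O \right)} = O + O^{2}$ ($M{\left(O \right)} = O^{2} + O = O + O^{2}$)
$\left(-5017 + M{\left(y \right)}\right) - 30713 = \left(-5017 - \frac{3 \left(1 - \frac{3}{35}\right)}{35}\right) - 30713 = \left(-5017 - \frac{96}{1225}\right) - 30713 = - \frac{6145921}{1225} - 30713 = - \frac{43769346}{1225}$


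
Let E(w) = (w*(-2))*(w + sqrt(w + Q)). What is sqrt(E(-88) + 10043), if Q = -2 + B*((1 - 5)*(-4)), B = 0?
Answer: sqrt(-5445 + 528*I*sqrt(10)) ≈ 11.186 + 74.633*I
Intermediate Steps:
Q = -2 (Q = -2 + 0*((1 - 5)*(-4)) = -2 + 0*(-4*(-4)) = -2 + 0*16 = -2 + 0 = -2)
E(w) = -2*w*(w + sqrt(-2 + w)) (E(w) = (w*(-2))*(w + sqrt(w - 2)) = (-2*w)*(w + sqrt(-2 + w)) = -2*w*(w + sqrt(-2 + w)))
sqrt(E(-88) + 10043) = sqrt(-2*(-88)*(-88 + sqrt(-2 - 88)) + 10043) = sqrt(-2*(-88)*(-88 + sqrt(-90)) + 10043) = sqrt(-2*(-88)*(-88 + 3*I*sqrt(10)) + 10043) = sqrt((-15488 + 528*I*sqrt(10)) + 10043) = sqrt(-5445 + 528*I*sqrt(10))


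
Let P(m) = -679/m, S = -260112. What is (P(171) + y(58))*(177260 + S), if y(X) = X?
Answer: -765469628/171 ≈ -4.4764e+6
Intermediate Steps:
(P(171) + y(58))*(177260 + S) = (-679/171 + 58)*(177260 - 260112) = (-679*1/171 + 58)*(-82852) = (-679/171 + 58)*(-82852) = (9239/171)*(-82852) = -765469628/171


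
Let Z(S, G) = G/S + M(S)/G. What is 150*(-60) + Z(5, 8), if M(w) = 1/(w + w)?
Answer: -719871/80 ≈ -8998.4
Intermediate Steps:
M(w) = 1/(2*w)
Z(S, G) = G/S + 1/(2*G*S) (Z(S, G) = G/S + (1/(2*S))/G = G/S + 1/(2*G*S))
150*(-60) + Z(5, 8) = 150*(-60) + (½ + 8²)/(8*5) = -9000 + (⅛)*(⅕)*(½ + 64) = -9000 + (⅛)*(⅕)*(129/2) = -9000 + 129/80 = -719871/80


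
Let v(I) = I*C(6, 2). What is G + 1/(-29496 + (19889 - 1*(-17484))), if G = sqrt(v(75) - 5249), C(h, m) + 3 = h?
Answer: 1/7877 + 4*I*sqrt(314) ≈ 0.00012695 + 70.88*I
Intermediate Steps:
C(h, m) = -3 + h
v(I) = 3*I (v(I) = I*(-3 + 6) = I*3 = 3*I)
G = 4*I*sqrt(314) (G = sqrt(3*75 - 5249) = sqrt(225 - 5249) = sqrt(-5024) = 4*I*sqrt(314) ≈ 70.88*I)
G + 1/(-29496 + (19889 - 1*(-17484))) = 4*I*sqrt(314) + 1/(-29496 + (19889 - 1*(-17484))) = 4*I*sqrt(314) + 1/(-29496 + (19889 + 17484)) = 4*I*sqrt(314) + 1/(-29496 + 37373) = 4*I*sqrt(314) + 1/7877 = 1/7877 + 4*I*sqrt(314)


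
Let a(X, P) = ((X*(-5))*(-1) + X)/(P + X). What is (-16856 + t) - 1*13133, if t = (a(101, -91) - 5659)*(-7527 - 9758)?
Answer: 96738355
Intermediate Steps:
a(X, P) = 6*X/(P + X) (a(X, P) = (-5*X*(-1) + X)/(P + X) = (5*X + X)/(P + X) = (6*X)/(P + X) = 6*X/(P + X))
t = 96768344 (t = (6*101/(-91 + 101) - 5659)*(-7527 - 9758) = (6*101/10 - 5659)*(-17285) = (6*101*(1/10) - 5659)*(-17285) = (303/5 - 5659)*(-17285) = -27992/5*(-17285) = 96768344)
(-16856 + t) - 1*13133 = (-16856 + 96768344) - 1*13133 = 96751488 - 13133 = 96738355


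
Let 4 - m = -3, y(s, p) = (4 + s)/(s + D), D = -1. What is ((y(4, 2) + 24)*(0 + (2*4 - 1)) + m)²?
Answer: 337561/9 ≈ 37507.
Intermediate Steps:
y(s, p) = (4 + s)/(-1 + s) (y(s, p) = (4 + s)/(s - 1) = (4 + s)/(-1 + s))
m = 7 (m = 4 - 1*(-3) = 4 + 3 = 7)
((y(4, 2) + 24)*(0 + (2*4 - 1)) + m)² = (((4 + 4)/(-1 + 4) + 24)*(0 + (2*4 - 1)) + 7)² = ((8/3 + 24)*(0 + (8 - 1)) + 7)² = (((⅓)*8 + 24)*(0 + 7) + 7)² = ((8/3 + 24)*7 + 7)² = ((80/3)*7 + 7)² = (560/3 + 7)² = (581/3)² = 337561/9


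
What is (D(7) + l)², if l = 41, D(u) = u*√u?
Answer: 2024 + 574*√7 ≈ 3542.7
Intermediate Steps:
D(u) = u^(3/2)
(D(7) + l)² = (7^(3/2) + 41)² = (7*√7 + 41)² = (41 + 7*√7)²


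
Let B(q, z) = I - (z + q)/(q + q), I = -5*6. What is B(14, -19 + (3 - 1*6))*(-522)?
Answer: 108576/7 ≈ 15511.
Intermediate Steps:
I = -30
B(q, z) = -30 - (q + z)/(2*q) (B(q, z) = -30 - (z + q)/(q + q) = -30 - (q + z)/(2*q))
B(14, -19 + (3 - 1*6))*(-522) = ((1/2)*(-(-19 + (3 - 1*6)) - 61*14)/14)*(-522) = ((1/2)*(1/14)*(-(-19 + (3 - 6)) - 854))*(-522) = ((1/2)*(1/14)*(-(-19 - 3) - 854))*(-522) = ((1/2)*(1/14)*(-1*(-22) - 854))*(-522) = ((1/2)*(1/14)*(22 - 854))*(-522) = ((1/2)*(1/14)*(-832))*(-522) = -208/7*(-522) = 108576/7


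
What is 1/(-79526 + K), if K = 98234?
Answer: 1/18708 ≈ 5.3453e-5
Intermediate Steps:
1/(-79526 + K) = 1/(-79526 + 98234) = 1/18708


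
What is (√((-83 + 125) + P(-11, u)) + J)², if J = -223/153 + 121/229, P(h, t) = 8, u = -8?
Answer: 62439331366/1227591369 - 325540*√2/35037 ≈ 37.723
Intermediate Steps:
J = -32554/35037 (J = -223*1/153 + 121*(1/229) = -223/153 + 121/229 = -32554/35037 ≈ -0.92913)
(√((-83 + 125) + P(-11, u)) + J)² = (√((-83 + 125) + 8) - 32554/35037)² = (√(42 + 8) - 32554/35037)² = (√50 - 32554/35037)² = (5*√2 - 32554/35037)² = (-32554/35037 + 5*√2)²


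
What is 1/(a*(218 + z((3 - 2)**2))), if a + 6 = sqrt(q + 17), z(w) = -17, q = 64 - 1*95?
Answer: -1/1675 - I*sqrt(14)/10050 ≈ -0.00059702 - 0.0003723*I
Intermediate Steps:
q = -31 (q = 64 - 95 = -31)
a = -6 + I*sqrt(14) (a = -6 + sqrt(-31 + 17) = -6 + sqrt(-14) = -6 + I*sqrt(14) ≈ -6.0 + 3.7417*I)
1/(a*(218 + z((3 - 2)**2))) = 1/((-6 + I*sqrt(14))*(218 - 17)) = 1/((-6 + I*sqrt(14))*201) = 1/(-1206 + 201*I*sqrt(14))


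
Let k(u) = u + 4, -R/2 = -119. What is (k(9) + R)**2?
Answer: 63001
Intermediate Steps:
R = 238 (R = -2*(-119) = 238)
k(u) = 4 + u
(k(9) + R)**2 = ((4 + 9) + 238)**2 = (13 + 238)**2 = 251**2 = 63001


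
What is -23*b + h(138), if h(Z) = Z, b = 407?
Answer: -9223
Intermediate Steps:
-23*b + h(138) = -23*407 + 138 = -9361 + 138 = -9223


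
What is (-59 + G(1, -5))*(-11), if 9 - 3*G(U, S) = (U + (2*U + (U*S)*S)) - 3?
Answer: 2123/3 ≈ 707.67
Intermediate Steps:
G(U, S) = 4 - U - U*S²/3 (G(U, S) = 3 - ((U + (2*U + (U*S)*S)) - 3)/3 = 3 - ((U + (2*U + (S*U)*S)) - 3)/3 = 3 - ((U + (2*U + U*S²)) - 3)/3 = 3 - ((3*U + U*S²) - 3)/3 = 3 - (-3 + 3*U + U*S²)/3 = 3 + (1 - U - U*S²/3) = 4 - U - U*S²/3)
(-59 + G(1, -5))*(-11) = (-59 + (4 - 1*1 - ⅓*1*(-5)²))*(-11) = (-59 + (4 - 1 - ⅓*1*25))*(-11) = (-59 + (4 - 1 - 25/3))*(-11) = (-59 - 16/3)*(-11) = -193/3*(-11) = 2123/3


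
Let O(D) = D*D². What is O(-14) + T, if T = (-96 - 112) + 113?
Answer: -2839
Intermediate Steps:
O(D) = D³
T = -95 (T = -208 + 113 = -95)
O(-14) + T = (-14)³ - 95 = -2744 - 95 = -2839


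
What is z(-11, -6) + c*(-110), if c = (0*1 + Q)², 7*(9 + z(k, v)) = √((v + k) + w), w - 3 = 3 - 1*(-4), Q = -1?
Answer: -119 + I*√7/7 ≈ -119.0 + 0.37796*I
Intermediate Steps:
w = 10 (w = 3 + (3 - 1*(-4)) = 3 + (3 + 4) = 3 + 7 = 10)
z(k, v) = -9 + √(10 + k + v)/7 (z(k, v) = -9 + √((v + k) + 10)/7 = -9 + √((k + v) + 10)/7 = -9 + √(10 + k + v)/7)
c = 1 (c = (0*1 - 1)² = (0 - 1)² = (-1)² = 1)
z(-11, -6) + c*(-110) = (-9 + √(10 - 11 - 6)/7) + 1*(-110) = (-9 + √(-7)/7) - 110 = (-9 + (I*√7)/7) - 110 = (-9 + I*√7/7) - 110 = -119 + I*√7/7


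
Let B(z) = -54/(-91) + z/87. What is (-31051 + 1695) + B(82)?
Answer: -232399292/7917 ≈ -29354.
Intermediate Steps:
B(z) = 54/91 + z/87 (B(z) = -54*(-1/91) + z*(1/87) = 54/91 + z/87)
(-31051 + 1695) + B(82) = (-31051 + 1695) + (54/91 + (1/87)*82) = -29356 + (54/91 + 82/87) = -29356 + 12160/7917 = -232399292/7917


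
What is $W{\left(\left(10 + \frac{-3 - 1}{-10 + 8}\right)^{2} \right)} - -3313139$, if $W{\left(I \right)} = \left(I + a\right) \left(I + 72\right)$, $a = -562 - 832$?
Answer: $3043139$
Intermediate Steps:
$a = -1394$ ($a = -562 - 832 = -1394$)
$W{\left(I \right)} = \left(-1394 + I\right) \left(72 + I\right)$ ($W{\left(I \right)} = \left(I - 1394\right) \left(I + 72\right) = \left(-1394 + I\right) \left(72 + I\right)$)
$W{\left(\left(10 + \frac{-3 - 1}{-10 + 8}\right)^{2} \right)} - -3313139 = \left(-100368 + \left(\left(10 + \frac{-3 - 1}{-10 + 8}\right)^{2}\right)^{2} - 1322 \left(10 + \frac{-3 - 1}{-10 + 8}\right)^{2}\right) - -3313139 = \left(-100368 + \left(\left(10 - \frac{4}{-2}\right)^{2}\right)^{2} - 1322 \left(10 - \frac{4}{-2}\right)^{2}\right) + 3313139 = \left(-100368 + \left(\left(10 - -2\right)^{2}\right)^{2} - 1322 \left(10 - -2\right)^{2}\right) + 3313139 = \left(-100368 + \left(\left(10 + 2\right)^{2}\right)^{2} - 1322 \left(10 + 2\right)^{2}\right) + 3313139 = \left(-100368 + \left(12^{2}\right)^{2} - 1322 \cdot 12^{2}\right) + 3313139 = \left(-100368 + 144^{2} - 190368\right) + 3313139 = \left(-100368 + 20736 - 190368\right) + 3313139 = -270000 + 3313139 = 3043139$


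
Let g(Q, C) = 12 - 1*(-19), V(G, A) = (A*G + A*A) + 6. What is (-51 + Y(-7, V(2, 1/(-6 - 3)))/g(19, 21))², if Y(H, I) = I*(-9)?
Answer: 216031204/77841 ≈ 2775.3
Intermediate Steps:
V(G, A) = 6 + A² + A*G (V(G, A) = (A*G + A²) + 6 = (A² + A*G) + 6 = 6 + A² + A*G)
Y(H, I) = -9*I
g(Q, C) = 31 (g(Q, C) = 12 + 19 = 31)
(-51 + Y(-7, V(2, 1/(-6 - 3)))/g(19, 21))² = (-51 - 9*(6 + (1/(-6 - 3))² + 2/(-6 - 3))/31)² = (-51 - 9*(6 + (1/(-9))² + 2/(-9))*(1/31))² = (-51 - 9*(6 + (-⅑)² - ⅑*2)*(1/31))² = (-51 - 9*(6 + 1/81 - 2/9)*(1/31))² = (-51 - 9*469/81*(1/31))² = (-51 - 469/9*1/31)² = (-51 - 469/279)² = (-14698/279)² = 216031204/77841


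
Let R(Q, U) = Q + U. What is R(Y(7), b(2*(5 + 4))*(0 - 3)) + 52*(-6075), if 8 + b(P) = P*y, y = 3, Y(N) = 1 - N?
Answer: -316044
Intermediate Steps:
b(P) = -8 + 3*P (b(P) = -8 + P*3 = -8 + 3*P)
R(Y(7), b(2*(5 + 4))*(0 - 3)) + 52*(-6075) = ((1 - 1*7) + (-8 + 3*(2*(5 + 4)))*(0 - 3)) + 52*(-6075) = ((1 - 7) + (-8 + 3*(2*9))*(-3)) - 315900 = (-6 + (-8 + 3*18)*(-3)) - 315900 = (-6 + (-8 + 54)*(-3)) - 315900 = (-6 + 46*(-3)) - 315900 = (-6 - 138) - 315900 = -144 - 315900 = -316044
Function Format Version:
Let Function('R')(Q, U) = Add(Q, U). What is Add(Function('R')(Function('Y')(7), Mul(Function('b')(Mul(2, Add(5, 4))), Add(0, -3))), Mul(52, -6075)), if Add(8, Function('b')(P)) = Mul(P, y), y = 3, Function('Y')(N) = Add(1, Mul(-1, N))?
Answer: -316044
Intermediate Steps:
Function('b')(P) = Add(-8, Mul(3, P)) (Function('b')(P) = Add(-8, Mul(P, 3)) = Add(-8, Mul(3, P)))
Add(Function('R')(Function('Y')(7), Mul(Function('b')(Mul(2, Add(5, 4))), Add(0, -3))), Mul(52, -6075)) = Add(Add(Add(1, Mul(-1, 7)), Mul(Add(-8, Mul(3, Mul(2, Add(5, 4)))), Add(0, -3))), Mul(52, -6075)) = Add(Add(Add(1, -7), Mul(Add(-8, Mul(3, Mul(2, 9))), -3)), -315900) = Add(Add(-6, Mul(Add(-8, Mul(3, 18)), -3)), -315900) = Add(Add(-6, Mul(Add(-8, 54), -3)), -315900) = Add(Add(-6, Mul(46, -3)), -315900) = Add(Add(-6, -138), -315900) = Add(-144, -315900) = -316044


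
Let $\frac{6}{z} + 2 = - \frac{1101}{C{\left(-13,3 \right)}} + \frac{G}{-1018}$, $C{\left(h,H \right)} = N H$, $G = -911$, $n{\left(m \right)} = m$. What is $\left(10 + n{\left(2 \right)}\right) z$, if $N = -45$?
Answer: $\frac{3298320}{322981} \approx 10.212$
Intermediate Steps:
$C{\left(h,H \right)} = - 45 H$
$z = \frac{274860}{322981}$ ($z = \frac{6}{-2 - \left(- \frac{911}{1018} - \frac{367}{45}\right)} = \frac{6}{-2 - \left(- \frac{911}{1018} + \frac{1101}{-135}\right)} = \frac{6}{-2 + \left(\left(-1101\right) \left(- \frac{1}{135}\right) + \frac{911}{1018}\right)} = \frac{6}{-2 + \left(\frac{367}{45} + \frac{911}{1018}\right)} = \frac{6}{-2 + \frac{414601}{45810}} = \frac{6}{\frac{322981}{45810}} = 6 \cdot \frac{45810}{322981} = \frac{274860}{322981} \approx 0.85101$)
$\left(10 + n{\left(2 \right)}\right) z = \left(10 + 2\right) \frac{274860}{322981} = 12 \cdot \frac{274860}{322981} = \frac{3298320}{322981}$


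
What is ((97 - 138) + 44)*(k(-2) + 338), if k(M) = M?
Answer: 1008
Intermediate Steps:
((97 - 138) + 44)*(k(-2) + 338) = ((97 - 138) + 44)*(-2 + 338) = (-41 + 44)*336 = 3*336 = 1008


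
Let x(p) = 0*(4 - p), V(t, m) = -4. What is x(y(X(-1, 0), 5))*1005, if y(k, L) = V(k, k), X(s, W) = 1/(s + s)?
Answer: 0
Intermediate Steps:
X(s, W) = 1/(2*s)
y(k, L) = -4
x(p) = 0
x(y(X(-1, 0), 5))*1005 = 0*1005 = 0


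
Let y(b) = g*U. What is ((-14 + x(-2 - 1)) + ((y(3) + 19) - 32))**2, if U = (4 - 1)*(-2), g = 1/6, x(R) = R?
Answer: 961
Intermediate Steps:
g = 1/6 ≈ 0.16667
U = -6 (U = 3*(-2) = -6)
y(b) = -1 (y(b) = (1/6)*(-6) = -1)
((-14 + x(-2 - 1)) + ((y(3) + 19) - 32))**2 = ((-14 + (-2 - 1)) + ((-1 + 19) - 32))**2 = ((-14 - 3) + (18 - 32))**2 = (-17 - 14)**2 = (-31)**2 = 961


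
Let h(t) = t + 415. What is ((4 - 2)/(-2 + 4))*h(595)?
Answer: 1010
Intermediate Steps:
h(t) = 415 + t
((4 - 2)/(-2 + 4))*h(595) = ((4 - 2)/(-2 + 4))*(415 + 595) = (2/2)*1010 = (2*(½))*1010 = 1*1010 = 1010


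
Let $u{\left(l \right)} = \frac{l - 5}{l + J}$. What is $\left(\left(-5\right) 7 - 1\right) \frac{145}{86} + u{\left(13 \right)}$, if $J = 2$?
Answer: $- \frac{38806}{645} \approx -60.164$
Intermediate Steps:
$u{\left(l \right)} = \frac{-5 + l}{2 + l}$ ($u{\left(l \right)} = \frac{l - 5}{l + 2} = \frac{-5 + l}{2 + l}$)
$\left(\left(-5\right) 7 - 1\right) \frac{145}{86} + u{\left(13 \right)} = \left(\left(-5\right) 7 - 1\right) \frac{145}{86} + \frac{-5 + 13}{2 + 13} = \left(-35 - 1\right) 145 \cdot \frac{1}{86} + \frac{1}{15} \cdot 8 = \left(-36\right) \frac{145}{86} + \frac{1}{15} \cdot 8 = - \frac{2610}{43} + \frac{8}{15} = - \frac{38806}{645}$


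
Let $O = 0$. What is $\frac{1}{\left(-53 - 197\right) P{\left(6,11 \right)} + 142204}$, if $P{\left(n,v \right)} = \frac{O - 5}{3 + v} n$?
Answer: $\frac{7}{999178} \approx 7.0058 \cdot 10^{-6}$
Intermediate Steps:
$P{\left(n,v \right)} = - \frac{5 n}{3 + v}$ ($P{\left(n,v \right)} = \frac{0 - 5}{3 + v} n = - \frac{5}{3 + v} n = - \frac{5 n}{3 + v}$)
$\frac{1}{\left(-53 - 197\right) P{\left(6,11 \right)} + 142204} = \frac{1}{\left(-53 - 197\right) \left(\left(-5\right) 6 \frac{1}{3 + 11}\right) + 142204} = \frac{1}{- 250 \left(\left(-5\right) 6 \cdot \frac{1}{14}\right) + 142204} = \frac{1}{\left(-250\right) \left(- \frac{15}{7}\right) + 142204} = \frac{1}{\frac{3750}{7} + 142204} = \frac{1}{\frac{999178}{7}} = \frac{7}{999178}$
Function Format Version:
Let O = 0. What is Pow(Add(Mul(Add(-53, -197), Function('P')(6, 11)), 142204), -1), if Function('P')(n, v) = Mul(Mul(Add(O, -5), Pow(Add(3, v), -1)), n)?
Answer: Rational(7, 999178) ≈ 7.0058e-6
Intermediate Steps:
Function('P')(n, v) = Mul(-5, n, Pow(Add(3, v), -1)) (Function('P')(n, v) = Mul(Mul(Add(0, -5), Pow(Add(3, v), -1)), n) = Mul(Mul(-5, Pow(Add(3, v), -1)), n) = Mul(-5, n, Pow(Add(3, v), -1)))
Pow(Add(Mul(Add(-53, -197), Function('P')(6, 11)), 142204), -1) = Pow(Add(Mul(Add(-53, -197), Mul(-5, 6, Pow(Add(3, 11), -1))), 142204), -1) = Pow(Add(Mul(-250, Mul(-5, 6, Pow(14, -1))), 142204), -1) = Pow(Add(Mul(-250, Mul(-5, 6, Rational(1, 14))), 142204), -1) = Pow(Add(Mul(-250, Rational(-15, 7)), 142204), -1) = Pow(Add(Rational(3750, 7), 142204), -1) = Pow(Rational(999178, 7), -1) = Rational(7, 999178)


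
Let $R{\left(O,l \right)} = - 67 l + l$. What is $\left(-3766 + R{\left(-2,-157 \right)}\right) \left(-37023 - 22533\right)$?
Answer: $-392831376$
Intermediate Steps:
$R{\left(O,l \right)} = - 66 l$
$\left(-3766 + R{\left(-2,-157 \right)}\right) \left(-37023 - 22533\right) = \left(-3766 - -10362\right) \left(-37023 - 22533\right) = \left(-3766 + 10362\right) \left(-59556\right) = 6596 \left(-59556\right) = -392831376$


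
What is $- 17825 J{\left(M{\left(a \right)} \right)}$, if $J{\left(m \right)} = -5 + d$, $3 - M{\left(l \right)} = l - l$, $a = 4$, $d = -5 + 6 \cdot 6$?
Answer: $-463450$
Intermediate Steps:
$d = 31$ ($d = -5 + 36 = 31$)
$M{\left(l \right)} = 3$ ($M{\left(l \right)} = 3 - \left(l - l\right) = 3 - 0 = 3 + 0 = 3$)
$J{\left(m \right)} = 26$ ($J{\left(m \right)} = -5 + 31 = 26$)
$- 17825 J{\left(M{\left(a \right)} \right)} = \left(-17825\right) 26 = -463450$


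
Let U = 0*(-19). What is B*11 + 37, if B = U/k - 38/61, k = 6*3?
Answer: 1839/61 ≈ 30.148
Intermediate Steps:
U = 0
k = 18
B = -38/61 (B = 0/18 - 38/61 = 0*(1/18) - 38*1/61 = 0 - 38/61 = -38/61 ≈ -0.62295)
B*11 + 37 = -38/61*11 + 37 = -418/61 + 37 = 1839/61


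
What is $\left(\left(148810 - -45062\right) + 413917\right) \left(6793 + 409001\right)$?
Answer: $252715019466$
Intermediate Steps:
$\left(\left(148810 - -45062\right) + 413917\right) \left(6793 + 409001\right) = \left(\left(148810 + 45062\right) + 413917\right) 415794 = \left(193872 + 413917\right) 415794 = 607789 \cdot 415794 = 252715019466$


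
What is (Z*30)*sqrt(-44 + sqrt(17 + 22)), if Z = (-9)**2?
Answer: 2430*sqrt(-44 + sqrt(39)) ≈ 14931.0*I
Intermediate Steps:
Z = 81
(Z*30)*sqrt(-44 + sqrt(17 + 22)) = (81*30)*sqrt(-44 + sqrt(17 + 22)) = 2430*sqrt(-44 + sqrt(39))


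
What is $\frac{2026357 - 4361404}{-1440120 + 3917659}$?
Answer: $- \frac{2335047}{2477539} \approx -0.94249$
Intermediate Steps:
$\frac{2026357 - 4361404}{-1440120 + 3917659} = - \frac{2335047}{2477539}$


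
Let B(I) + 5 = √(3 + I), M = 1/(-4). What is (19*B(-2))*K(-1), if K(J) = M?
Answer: 19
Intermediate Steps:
M = -¼ ≈ -0.25000
K(J) = -¼
B(I) = -5 + √(3 + I)
(19*B(-2))*K(-1) = (19*(-5 + √(3 - 2)))*(-¼) = (19*(-5 + √1))*(-¼) = (19*(-5 + 1))*(-¼) = (19*(-4))*(-¼) = -76*(-¼) = 19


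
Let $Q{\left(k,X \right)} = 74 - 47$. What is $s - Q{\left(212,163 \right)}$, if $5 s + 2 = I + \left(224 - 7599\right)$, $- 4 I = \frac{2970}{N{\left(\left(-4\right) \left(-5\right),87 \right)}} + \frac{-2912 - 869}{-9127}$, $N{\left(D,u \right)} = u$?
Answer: $- \frac{7962340163}{5293660} \approx -1504.1$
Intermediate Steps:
$I = - \frac{9145379}{1058732}$ ($I = - \frac{\frac{2970}{87} + \frac{-2912 - 869}{-9127}}{4} = - \frac{2970 \cdot \frac{1}{87} + \left(-2912 - 869\right) \left(- \frac{1}{9127}\right)}{4} = - \frac{\frac{990}{29} - - \frac{3781}{9127}}{4} = - \frac{\frac{990}{29} + \frac{3781}{9127}}{4} = \left(- \frac{1}{4}\right) \frac{9145379}{264683} = - \frac{9145379}{1058732} \approx -8.638$)
$Q{\left(k,X \right)} = 27$ ($Q{\left(k,X \right)} = 74 - 47 = 27$)
$s = - \frac{7819411343}{5293660}$ ($s = - \frac{2}{5} + \frac{- \frac{9145379}{1058732} + \left(224 - 7599\right)}{5} = - \frac{2}{5} + \frac{- \frac{9145379}{1058732} - 7375}{5} = - \frac{2}{5} + \frac{1}{5} \left(- \frac{7817293879}{1058732}\right) = - \frac{2}{5} - \frac{7817293879}{5293660} = - \frac{7819411343}{5293660} \approx -1477.1$)
$s - Q{\left(212,163 \right)} = - \frac{7819411343}{5293660} - 27 = - \frac{7962340163}{5293660}$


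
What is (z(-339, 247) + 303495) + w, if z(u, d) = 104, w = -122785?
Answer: 180814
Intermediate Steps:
(z(-339, 247) + 303495) + w = (104 + 303495) - 122785 = 303599 - 122785 = 180814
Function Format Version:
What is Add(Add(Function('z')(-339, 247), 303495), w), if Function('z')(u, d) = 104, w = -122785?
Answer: 180814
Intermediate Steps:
Add(Add(Function('z')(-339, 247), 303495), w) = Add(Add(104, 303495), -122785) = Add(303599, -122785) = 180814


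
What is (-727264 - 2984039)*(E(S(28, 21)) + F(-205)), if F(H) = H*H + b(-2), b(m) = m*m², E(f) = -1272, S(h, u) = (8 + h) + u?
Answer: -151217040735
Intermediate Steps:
S(h, u) = 8 + h + u
b(m) = m³
F(H) = -8 + H² (F(H) = H*H + (-2)³ = H² - 8 = -8 + H²)
(-727264 - 2984039)*(E(S(28, 21)) + F(-205)) = (-727264 - 2984039)*(-1272 + (-8 + (-205)²)) = -3711303*(-1272 + (-8 + 42025)) = -3711303*(-1272 + 42017) = -3711303*40745 = -151217040735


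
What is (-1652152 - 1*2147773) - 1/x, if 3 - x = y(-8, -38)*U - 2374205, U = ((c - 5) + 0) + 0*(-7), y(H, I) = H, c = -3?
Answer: -9021569139201/2374144 ≈ -3.7999e+6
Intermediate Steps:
U = -8 (U = ((-3 - 5) + 0) + 0*(-7) = (-8 + 0) + 0 = -8 + 0 = -8)
x = 2374144 (x = 3 - (-8*(-8) - 2374205) = 3 - (64 - 2374205) = 3 - 1*(-2374141) = 3 + 2374141 = 2374144)
(-1652152 - 1*2147773) - 1/x = (-1652152 - 1*2147773) - 1/2374144 = (-1652152 - 2147773) - 1*1/2374144 = -3799925 - 1/2374144 = -9021569139201/2374144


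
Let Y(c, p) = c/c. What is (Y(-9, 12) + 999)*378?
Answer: 378000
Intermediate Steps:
Y(c, p) = 1
(Y(-9, 12) + 999)*378 = (1 + 999)*378 = 1000*378 = 378000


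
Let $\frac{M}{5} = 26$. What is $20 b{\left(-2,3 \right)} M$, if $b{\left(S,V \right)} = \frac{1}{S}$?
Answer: $-1300$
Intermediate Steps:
$M = 130$ ($M = 5 \cdot 26 = 130$)
$20 b{\left(-2,3 \right)} M = \frac{20}{-2} \cdot 130 = 20 \left(- \frac{1}{2}\right) 130 = \left(-10\right) 130 = -1300$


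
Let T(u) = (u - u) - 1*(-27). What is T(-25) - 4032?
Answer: -4005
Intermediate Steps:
T(u) = 27 (T(u) = 0 + 27 = 27)
T(-25) - 4032 = 27 - 4032 = -4005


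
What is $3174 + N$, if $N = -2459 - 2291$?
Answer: $-1576$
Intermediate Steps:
$N = -4750$
$3174 + N = 3174 - 4750 = -1576$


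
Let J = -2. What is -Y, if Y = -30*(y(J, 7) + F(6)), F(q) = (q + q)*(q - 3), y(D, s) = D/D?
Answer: 1110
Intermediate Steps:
y(D, s) = 1
F(q) = 2*q*(-3 + q) (F(q) = (2*q)*(-3 + q) = 2*q*(-3 + q))
Y = -1110 (Y = -30*(1 + 2*6*(-3 + 6)) = -30*(1 + 2*6*3) = -30*(1 + 36) = -30*37 = -1110)
-Y = -1*(-1110) = 1110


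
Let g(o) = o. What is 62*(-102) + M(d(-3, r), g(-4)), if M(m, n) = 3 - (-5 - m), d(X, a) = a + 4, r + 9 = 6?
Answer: -6315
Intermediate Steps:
r = -3 (r = -9 + 6 = -3)
d(X, a) = 4 + a
M(m, n) = 8 + m (M(m, n) = 3 + (5 + m) = 8 + m)
62*(-102) + M(d(-3, r), g(-4)) = 62*(-102) + (8 + (4 - 3)) = -6324 + (8 + 1) = -6324 + 9 = -6315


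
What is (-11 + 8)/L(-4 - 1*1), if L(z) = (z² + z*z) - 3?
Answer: -3/47 ≈ -0.063830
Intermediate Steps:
L(z) = -3 + 2*z² (L(z) = (z² + z²) - 3 = 2*z² - 3 = -3 + 2*z²)
(-11 + 8)/L(-4 - 1*1) = (-11 + 8)/(-3 + 2*(-4 - 1*1)²) = -3/(-3 + 2*(-4 - 1)²) = -3/(-3 + 2*(-5)²) = -3/(-3 + 2*25) = -3/(-3 + 50) = -3/47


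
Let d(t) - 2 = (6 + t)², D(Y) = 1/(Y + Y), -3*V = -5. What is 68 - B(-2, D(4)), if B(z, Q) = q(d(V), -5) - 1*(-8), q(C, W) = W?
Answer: 65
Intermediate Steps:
V = 5/3 (V = -⅓*(-5) = 5/3 ≈ 1.6667)
D(Y) = 1/(2*Y)
d(t) = 2 + (6 + t)²
B(z, Q) = 3 (B(z, Q) = -5 - 1*(-8) = -5 + 8 = 3)
68 - B(-2, D(4)) = 68 - 1*3 = 68 - 3 = 65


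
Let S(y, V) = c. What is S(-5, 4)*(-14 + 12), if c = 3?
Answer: -6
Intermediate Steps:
S(y, V) = 3
S(-5, 4)*(-14 + 12) = 3*(-14 + 12) = 3*(-2) = -6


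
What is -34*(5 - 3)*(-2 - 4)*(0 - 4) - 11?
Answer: -1643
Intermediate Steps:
-34*(5 - 3)*(-2 - 4)*(0 - 4) - 11 = -68*(-6*(-4)) - 11 = -68*24 - 11 = -34*48 - 11 = -1632 - 11 = -1643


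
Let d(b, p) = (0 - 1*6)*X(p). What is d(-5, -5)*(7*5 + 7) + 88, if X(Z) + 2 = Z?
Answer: 1852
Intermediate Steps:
X(Z) = -2 + Z
d(b, p) = 12 - 6*p (d(b, p) = (0 - 1*6)*(-2 + p) = (0 - 6)*(-2 + p) = -6*(-2 + p) = 12 - 6*p)
d(-5, -5)*(7*5 + 7) + 88 = (12 - 6*(-5))*(7*5 + 7) + 88 = (12 + 30)*(35 + 7) + 88 = 42*42 + 88 = 1764 + 88 = 1852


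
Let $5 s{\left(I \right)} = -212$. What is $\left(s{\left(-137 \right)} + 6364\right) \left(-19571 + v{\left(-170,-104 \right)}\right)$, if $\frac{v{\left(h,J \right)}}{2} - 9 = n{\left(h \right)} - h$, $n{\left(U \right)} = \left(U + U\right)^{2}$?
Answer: $\frac{6700485096}{5} \approx 1.3401 \cdot 10^{9}$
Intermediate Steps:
$s{\left(I \right)} = - \frac{212}{5}$ ($s{\left(I \right)} = \frac{1}{5} \left(-212\right) = - \frac{212}{5}$)
$n{\left(U \right)} = 4 U^{2}$ ($n{\left(U \right)} = \left(2 U\right)^{2} = 4 U^{2}$)
$v{\left(h,J \right)} = 18 - 2 h + 8 h^{2}$ ($v{\left(h,J \right)} = 18 + 2 \left(4 h^{2} - h\right) = 18 + 2 \left(- h + 4 h^{2}\right) = 18 + \left(- 2 h + 8 h^{2}\right) = 18 - 2 h + 8 h^{2}$)
$\left(s{\left(-137 \right)} + 6364\right) \left(-19571 + v{\left(-170,-104 \right)}\right) = \left(- \frac{212}{5} + 6364\right) \left(-19571 + \left(18 - -340 + 8 \left(-170\right)^{2}\right)\right) = \frac{31608 \left(-19571 + \left(18 + 340 + 8 \cdot 28900\right)\right)}{5} = \frac{31608 \left(-19571 + \left(18 + 340 + 231200\right)\right)}{5} = \frac{31608 \left(-19571 + 231558\right)}{5} = \frac{31608}{5} \cdot 211987 = \frac{6700485096}{5}$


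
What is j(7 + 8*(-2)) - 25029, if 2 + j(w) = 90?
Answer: -24941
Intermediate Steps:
j(w) = 88 (j(w) = -2 + 90 = 88)
j(7 + 8*(-2)) - 25029 = 88 - 25029 = -24941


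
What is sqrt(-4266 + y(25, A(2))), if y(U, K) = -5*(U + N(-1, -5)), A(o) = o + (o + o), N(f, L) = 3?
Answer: I*sqrt(4406) ≈ 66.378*I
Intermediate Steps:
A(o) = 3*o (A(o) = o + 2*o = 3*o)
y(U, K) = -15 - 5*U (y(U, K) = -5*(U + 3) = -5*(3 + U) = -15 - 5*U)
sqrt(-4266 + y(25, A(2))) = sqrt(-4266 + (-15 - 5*25)) = sqrt(-4266 + (-15 - 125)) = sqrt(-4266 - 140) = sqrt(-4406) = I*sqrt(4406)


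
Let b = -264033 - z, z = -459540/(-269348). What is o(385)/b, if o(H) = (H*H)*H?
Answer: -3842695327625/17779305006 ≈ -216.13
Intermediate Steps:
z = 114885/67337 (z = -459540*(-1/269348) = 114885/67337 ≈ 1.7061)
o(H) = H³ (o(H) = H²*H = H³)
b = -17779305006/67337 (b = -264033 - 1*114885/67337 = -264033 - 114885/67337 = -17779305006/67337 ≈ -2.6403e+5)
o(385)/b = 385³/(-17779305006/67337) = 57066625*(-67337/17779305006) = -3842695327625/17779305006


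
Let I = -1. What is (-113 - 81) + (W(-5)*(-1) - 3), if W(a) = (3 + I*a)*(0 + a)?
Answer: -157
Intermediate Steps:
W(a) = a*(3 - a) (W(a) = (3 - a)*(0 + a) = (3 - a)*a = a*(3 - a))
(-113 - 81) + (W(-5)*(-1) - 3) = (-113 - 81) + (-5*(3 - 1*(-5))*(-1) - 3) = -194 + (-5*(3 + 5)*(-1) - 3) = -194 + (-5*8*(-1) - 3) = -194 + (-40*(-1) - 3) = -194 + (40 - 3) = -194 + 37 = -157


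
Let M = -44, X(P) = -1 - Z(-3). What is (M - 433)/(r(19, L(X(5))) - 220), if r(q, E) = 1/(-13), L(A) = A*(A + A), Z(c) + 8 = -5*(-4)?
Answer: 6201/2861 ≈ 2.1674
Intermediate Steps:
Z(c) = 12 (Z(c) = -8 - 5*(-4) = -8 + 20 = 12)
X(P) = -13 (X(P) = -1 - 1*12 = -1 - 12 = -13)
L(A) = 2*A**2 (L(A) = A*(2*A) = 2*A**2)
r(q, E) = -1/13
(M - 433)/(r(19, L(X(5))) - 220) = (-44 - 433)/(-1/13 - 220) = -477/(-2861/13) = -477*(-13/2861) = 6201/2861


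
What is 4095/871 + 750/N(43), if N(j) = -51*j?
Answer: 213515/48977 ≈ 4.3595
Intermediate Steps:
4095/871 + 750/N(43) = 4095/871 + 750/((-51*43)) = 4095*(1/871) + 750/(-2193) = 315/67 + 750*(-1/2193) = 315/67 - 250/731 = 213515/48977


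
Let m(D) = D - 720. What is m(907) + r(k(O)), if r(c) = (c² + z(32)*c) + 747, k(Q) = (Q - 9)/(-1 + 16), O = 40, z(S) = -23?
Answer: 200416/225 ≈ 890.74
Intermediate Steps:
k(Q) = -⅗ + Q/15 (k(Q) = (-9 + Q)/15 = (-9 + Q)*(1/15) = -⅗ + Q/15)
m(D) = -720 + D
r(c) = 747 + c² - 23*c (r(c) = (c² - 23*c) + 747 = 747 + c² - 23*c)
m(907) + r(k(O)) = (-720 + 907) + (747 + (-⅗ + (1/15)*40)² - 23*(-⅗ + (1/15)*40)) = 187 + (747 + (-⅗ + 8/3)² - 23*(-⅗ + 8/3)) = 187 + (747 + (31/15)² - 23*31/15) = 187 + (747 + 961/225 - 713/15) = 187 + 158341/225 = 200416/225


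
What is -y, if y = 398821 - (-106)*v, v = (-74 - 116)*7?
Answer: -257841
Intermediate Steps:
v = -1330 (v = -190*7 = -1330)
y = 257841 (y = 398821 - (-106)*(-1330) = 398821 - 1*140980 = 398821 - 140980 = 257841)
-y = -1*257841 = -257841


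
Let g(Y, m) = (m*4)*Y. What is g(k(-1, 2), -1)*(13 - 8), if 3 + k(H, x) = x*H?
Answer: 100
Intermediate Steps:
k(H, x) = -3 + H*x (k(H, x) = -3 + x*H = -3 + H*x)
g(Y, m) = 4*Y*m (g(Y, m) = (4*m)*Y = 4*Y*m)
g(k(-1, 2), -1)*(13 - 8) = (4*(-3 - 1*2)*(-1))*(13 - 8) = (4*(-3 - 2)*(-1))*5 = (4*(-5)*(-1))*5 = 20*5 = 100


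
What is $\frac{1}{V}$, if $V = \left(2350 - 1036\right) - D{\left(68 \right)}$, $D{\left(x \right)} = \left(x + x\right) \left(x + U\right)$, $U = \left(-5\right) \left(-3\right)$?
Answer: $- \frac{1}{9974} \approx -0.00010026$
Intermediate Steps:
$U = 15$
$D{\left(x \right)} = 2 x \left(15 + x\right)$ ($D{\left(x \right)} = \left(x + x\right) \left(x + 15\right) = 2 x \left(15 + x\right)$)
$V = -9974$ ($V = \left(2350 - 1036\right) - 2 \cdot 68 \left(15 + 68\right) = 1314 - 2 \cdot 68 \cdot 83 = 1314 - 11288 = -9974$)
$\frac{1}{V} = \frac{1}{-9974} = - \frac{1}{9974}$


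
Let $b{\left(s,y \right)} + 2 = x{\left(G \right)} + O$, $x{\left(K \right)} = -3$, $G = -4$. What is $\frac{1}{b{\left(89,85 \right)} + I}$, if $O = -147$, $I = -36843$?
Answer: $- \frac{1}{36995} \approx -2.7031 \cdot 10^{-5}$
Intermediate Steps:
$b{\left(s,y \right)} = -152$ ($b{\left(s,y \right)} = -2 - 150 = -152$)
$\frac{1}{b{\left(89,85 \right)} + I} = \frac{1}{-152 - 36843} = \frac{1}{-36995} = - \frac{1}{36995}$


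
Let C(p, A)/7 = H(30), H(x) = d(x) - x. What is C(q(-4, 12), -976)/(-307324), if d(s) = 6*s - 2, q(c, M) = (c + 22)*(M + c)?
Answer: -259/76831 ≈ -0.0033710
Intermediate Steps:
q(c, M) = (22 + c)*(M + c)
d(s) = -2 + 6*s
H(x) = -2 + 5*x (H(x) = (-2 + 6*x) - x = -2 + 5*x)
C(p, A) = 1036 (C(p, A) = 7*(-2 + 5*30) = 7*(-2 + 150) = 7*148 = 1036)
C(q(-4, 12), -976)/(-307324) = 1036/(-307324) = 1036*(-1/307324) = -259/76831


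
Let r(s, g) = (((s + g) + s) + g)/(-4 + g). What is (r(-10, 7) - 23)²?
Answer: 625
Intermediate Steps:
r(s, g) = (2*g + 2*s)/(-4 + g) (r(s, g) = (((g + s) + s) + g)/(-4 + g) = ((g + 2*s) + g)/(-4 + g) = (2*g + 2*s)/(-4 + g))
(r(-10, 7) - 23)² = (2*(7 - 10)/(-4 + 7) - 23)² = (2*(-3)/3 - 23)² = (2*(⅓)*(-3) - 23)² = (-2 - 23)² = (-25)² = 625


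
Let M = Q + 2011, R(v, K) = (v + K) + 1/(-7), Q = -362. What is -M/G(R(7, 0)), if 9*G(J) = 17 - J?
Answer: -103887/71 ≈ -1463.2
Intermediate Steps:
R(v, K) = -1/7 + K + v (R(v, K) = (K + v) - 1/7 = -1/7 + K + v)
G(J) = 17/9 - J/9 (G(J) = (17 - J)/9 = 17/9 - J/9)
M = 1649 (M = -362 + 2011 = 1649)
-M/G(R(7, 0)) = -1649/(17/9 - (-1/7 + 0 + 7)/9) = -1649/(17/9 - 1/9*48/7) = -1649/(17/9 - 16/21) = -1649/71/63 = -1649*63/71 = -1*103887/71 = -103887/71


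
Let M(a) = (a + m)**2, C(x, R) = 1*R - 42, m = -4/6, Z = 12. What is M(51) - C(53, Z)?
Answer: 23071/9 ≈ 2563.4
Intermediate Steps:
m = -2/3 (m = -4*1/6 = -2/3 ≈ -0.66667)
C(x, R) = -42 + R (C(x, R) = R - 42 = -42 + R)
M(a) = (-2/3 + a)**2 (M(a) = (a - 2/3)**2 = (-2/3 + a)**2)
M(51) - C(53, Z) = (-2 + 3*51)**2/9 - (-42 + 12) = (-2 + 153)**2/9 - 1*(-30) = (1/9)*151**2 + 30 = (1/9)*22801 + 30 = 22801/9 + 30 = 23071/9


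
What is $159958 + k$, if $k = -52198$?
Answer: $107760$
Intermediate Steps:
$159958 + k = 159958 - 52198 = 107760$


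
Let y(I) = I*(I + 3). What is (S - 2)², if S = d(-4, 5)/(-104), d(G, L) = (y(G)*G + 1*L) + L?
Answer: 10201/2704 ≈ 3.7726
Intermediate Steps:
y(I) = I*(3 + I)
d(G, L) = 2*L + G²*(3 + G) (d(G, L) = ((G*(3 + G))*G + 1*L) + L = (G²*(3 + G) + L) + L = (L + G²*(3 + G)) + L = 2*L + G²*(3 + G))
S = 3/52 (S = (2*5 + (-4)²*(3 - 4))/(-104) = (10 + 16*(-1))*(-1/104) = (10 - 16)*(-1/104) = -6*(-1/104) = 3/52 ≈ 0.057692)
(S - 2)² = (3/52 - 2)² = (-101/52)² = 10201/2704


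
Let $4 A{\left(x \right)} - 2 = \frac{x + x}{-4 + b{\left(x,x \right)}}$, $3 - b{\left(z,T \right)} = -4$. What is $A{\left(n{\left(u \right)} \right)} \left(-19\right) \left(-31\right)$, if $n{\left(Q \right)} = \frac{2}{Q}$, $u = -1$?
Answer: $\frac{589}{6} \approx 98.167$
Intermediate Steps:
$b{\left(z,T \right)} = 7$ ($b{\left(z,T \right)} = 3 - -4 = 3 + 4 = 7$)
$A{\left(x \right)} = \frac{1}{2} + \frac{x}{6}$ ($A{\left(x \right)} = \frac{1}{2} + \frac{\left(x + x\right) \frac{1}{-4 + 7}}{4} = \frac{1}{2} + \frac{2 x \frac{1}{3}}{4} = \frac{1}{2} + \frac{\frac{2}{3} x}{4} = \frac{1}{2} + \frac{x}{6}$)
$A{\left(n{\left(u \right)} \right)} \left(-19\right) \left(-31\right) = \left(\frac{1}{2} + \frac{2 \frac{1}{-1}}{6}\right) \left(-19\right) \left(-31\right) = \left(\frac{1}{2} + \frac{2 \left(-1\right)}{6}\right) \left(-19\right) \left(-31\right) = \left(\frac{1}{2} + \frac{1}{6} \left(-2\right)\right) \left(-19\right) \left(-31\right) = \left(\frac{1}{2} - \frac{1}{3}\right) \left(-19\right) \left(-31\right) = \frac{1}{6} \left(-19\right) \left(-31\right) = \left(- \frac{19}{6}\right) \left(-31\right) = \frac{589}{6}$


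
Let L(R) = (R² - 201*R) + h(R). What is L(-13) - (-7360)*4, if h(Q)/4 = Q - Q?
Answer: 32222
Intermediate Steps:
h(Q) = 0 (h(Q) = 4*(Q - Q) = 4*0 = 0)
L(R) = R² - 201*R (L(R) = (R² - 201*R) + 0 = R² - 201*R)
L(-13) - (-7360)*4 = -13*(-201 - 13) - (-7360)*4 = -13*(-214) - 1*(-29440) = 2782 + 29440 = 32222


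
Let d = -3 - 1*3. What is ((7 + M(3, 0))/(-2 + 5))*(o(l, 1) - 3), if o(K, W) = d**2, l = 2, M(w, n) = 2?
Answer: 99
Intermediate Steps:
d = -6 (d = -3 - 3 = -6)
o(K, W) = 36 (o(K, W) = (-6)**2 = 36)
((7 + M(3, 0))/(-2 + 5))*(o(l, 1) - 3) = ((7 + 2)/(-2 + 5))*(36 - 3) = (9/3)*33 = (9*(1/3))*33 = 3*33 = 99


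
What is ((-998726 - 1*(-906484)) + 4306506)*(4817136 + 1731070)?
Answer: 27595868810384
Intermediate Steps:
((-998726 - 1*(-906484)) + 4306506)*(4817136 + 1731070) = ((-998726 + 906484) + 4306506)*6548206 = (-92242 + 4306506)*6548206 = 4214264*6548206 = 27595868810384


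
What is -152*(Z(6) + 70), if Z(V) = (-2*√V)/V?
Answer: -10640 + 152*√6/3 ≈ -10516.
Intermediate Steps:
Z(V) = -2/√V
-152*(Z(6) + 70) = -152*(-√6/3 + 70) = -152*(70 - √6/3) = -10640 + 152*√6/3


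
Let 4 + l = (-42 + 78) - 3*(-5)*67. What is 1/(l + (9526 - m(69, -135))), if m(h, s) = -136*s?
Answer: -1/7797 ≈ -0.00012825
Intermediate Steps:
l = 1037 (l = -4 + ((-42 + 78) - 3*(-5)*67) = -4 + (36 + 15*67) = -4 + (36 + 1005) = -4 + 1041 = 1037)
1/(l + (9526 - m(69, -135))) = 1/(1037 + (9526 - (-136)*(-135))) = 1/(1037 + (9526 - 1*18360)) = 1/(1037 + (9526 - 18360)) = 1/(1037 - 8834) = 1/(-7797) = -1/7797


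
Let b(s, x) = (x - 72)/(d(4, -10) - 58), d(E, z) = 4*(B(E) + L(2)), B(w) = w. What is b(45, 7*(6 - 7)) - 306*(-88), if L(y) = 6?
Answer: 484783/18 ≈ 26932.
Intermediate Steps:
d(E, z) = 24 + 4*E (d(E, z) = 4*(E + 6) = 4*(6 + E) = 24 + 4*E)
b(s, x) = 4 - x/18 (b(s, x) = (x - 72)/((24 + 4*4) - 58) = (-72 + x)/((24 + 16) - 58) = (-72 + x)/(40 - 58) = (-72 + x)/(-18) = (-72 + x)*(-1/18) = 4 - x/18)
b(45, 7*(6 - 7)) - 306*(-88) = (4 - 7*(6 - 7)/18) - 306*(-88) = (4 - 7*(-1)/18) + 26928 = (4 - 1/18*(-7)) + 26928 = (4 + 7/18) + 26928 = 79/18 + 26928 = 484783/18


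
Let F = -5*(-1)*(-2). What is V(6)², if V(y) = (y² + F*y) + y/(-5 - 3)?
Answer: 9801/16 ≈ 612.56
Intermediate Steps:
F = -10 (F = 5*(-2) = -10)
V(y) = y² - 81*y/8 (V(y) = (y² - 10*y) + y/(-5 - 3) = (y² - 10*y) + y/(-8) = (y² - 10*y) - y/8 = y² - 81*y/8)
V(6)² = ((⅛)*6*(-81 + 8*6))² = ((⅛)*6*(-81 + 48))² = ((⅛)*6*(-33))² = (-99/4)² = 9801/16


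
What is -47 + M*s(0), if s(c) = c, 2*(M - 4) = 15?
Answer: -47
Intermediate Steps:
M = 23/2 (M = 4 + (½)*15 = 4 + 15/2 = 23/2 ≈ 11.500)
-47 + M*s(0) = -47 + (23/2)*0 = -47 + 0 = -47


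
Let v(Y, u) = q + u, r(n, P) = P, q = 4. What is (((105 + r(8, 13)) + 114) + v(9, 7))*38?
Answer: 9234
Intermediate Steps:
v(Y, u) = 4 + u
(((105 + r(8, 13)) + 114) + v(9, 7))*38 = (((105 + 13) + 114) + (4 + 7))*38 = ((118 + 114) + 11)*38 = (232 + 11)*38 = 243*38 = 9234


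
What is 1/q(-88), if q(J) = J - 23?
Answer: -1/111 ≈ -0.0090090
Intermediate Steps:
q(J) = -23 + J
1/q(-88) = 1/(-23 - 88) = 1/(-111) = -1/111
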